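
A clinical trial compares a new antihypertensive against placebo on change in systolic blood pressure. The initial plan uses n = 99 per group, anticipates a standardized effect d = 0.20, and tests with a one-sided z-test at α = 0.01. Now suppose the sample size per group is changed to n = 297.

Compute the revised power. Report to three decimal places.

Power ≈ 0.544

With n = 297 per group: δ = d·√(n/2) = 0.20 × √(297/2) = 2.4372. Critical value z_{0.01} = 2.326.
Revised power = Φ(δ − 2.326) = Φ(0.111) = 0.5441.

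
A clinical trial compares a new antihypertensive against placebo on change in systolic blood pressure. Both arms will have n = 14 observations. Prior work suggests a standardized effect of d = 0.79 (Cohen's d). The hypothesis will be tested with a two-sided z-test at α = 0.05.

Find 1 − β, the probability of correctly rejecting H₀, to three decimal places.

Noncentrality parameter: δ = d·√(n/2) = 0.79 × √(14/2) = 2.0901
Critical value for a two-sided test at α = 0.05: z_{α/2} = 1.960.
Power = Φ(δ − 1.960) + Φ(−δ − 1.960) = Φ(0.130) + Φ(-4.050) = 0.5518 + 0.0000 = 0.5518.

Power ≈ 0.552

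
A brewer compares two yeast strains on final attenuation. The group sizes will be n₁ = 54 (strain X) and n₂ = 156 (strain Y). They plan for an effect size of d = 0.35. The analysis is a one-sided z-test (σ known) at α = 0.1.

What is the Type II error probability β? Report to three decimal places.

β ≈ 0.175

Noncentrality parameter: δ = d / √(1/n₁ + 1/n₂) = 0.35 / √(1/54 + 1/156) = 2.2168
One-sided α = 0.1 → critical value z_{0.1} = 1.282.
Power = Φ(δ − 1.282) = Φ(0.935) = 0.8252.
Type II error: β = 1 − power = 1 − 0.8252 = 0.1748.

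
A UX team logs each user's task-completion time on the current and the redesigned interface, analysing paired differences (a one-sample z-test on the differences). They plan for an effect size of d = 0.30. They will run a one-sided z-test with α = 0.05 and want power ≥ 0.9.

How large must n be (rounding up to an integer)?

n = 96

Set Φ(δ − 1.645) = 0.9; then δ − 1.645 = Φ⁻¹(0.9) = 1.282, giving δ = 2.926.
δ = d·√n ⇒ n = (δ/d)² = (2.926 / 0.30)² = 95.15.
Rounding up, n = 96.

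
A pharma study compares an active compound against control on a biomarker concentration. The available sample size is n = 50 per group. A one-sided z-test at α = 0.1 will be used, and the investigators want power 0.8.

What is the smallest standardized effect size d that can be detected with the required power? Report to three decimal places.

Need Φ(δ − 1.282) = 0.8, so δ = 1.282 + 0.842 = 2.123.
δ = d·√(n/2) ⇒ d = δ/√(n/2) = 2.123/√(50/2) = 0.4246.

d ≈ 0.425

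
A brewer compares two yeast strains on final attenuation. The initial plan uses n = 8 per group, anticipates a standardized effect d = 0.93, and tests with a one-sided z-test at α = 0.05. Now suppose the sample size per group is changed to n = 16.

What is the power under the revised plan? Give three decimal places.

With n = 16 per group: δ = d·√(n/2) = 0.93 × √(16/2) = 2.6304. Critical value z_{0.05} = 1.645.
Revised power = Φ(δ − 1.645) = Φ(0.986) = 0.8378.

Power ≈ 0.838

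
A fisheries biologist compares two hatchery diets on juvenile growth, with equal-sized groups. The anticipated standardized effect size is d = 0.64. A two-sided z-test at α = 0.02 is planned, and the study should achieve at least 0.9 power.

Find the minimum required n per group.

n = 64 per group

Set Φ(δ − 2.326) = 0.9; then δ − 2.326 = Φ⁻¹(0.9) = 1.282, giving δ = 3.608.
(Ignoring the negligible lower-tail rejection probability gives the usual closed-form inversion.)
δ = d·√(n/2) ⇒ n = 2(δ/d)² = 2 × (3.608 / 0.64)² = 63.56.
Round up to the next whole unit.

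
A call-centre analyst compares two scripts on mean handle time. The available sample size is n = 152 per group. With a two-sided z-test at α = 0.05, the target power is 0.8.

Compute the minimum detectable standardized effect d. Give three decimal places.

Need Φ(δ − 1.960) = 0.8, so δ = 1.960 + 0.842 = 2.802.
(The second rejection-region term Φ(−δ − z_{α/2}) is negligible and dropped.)
δ = d·√(n/2) ⇒ d = δ/√(n/2) = 2.802/√(152/2) = 0.3214.

d ≈ 0.321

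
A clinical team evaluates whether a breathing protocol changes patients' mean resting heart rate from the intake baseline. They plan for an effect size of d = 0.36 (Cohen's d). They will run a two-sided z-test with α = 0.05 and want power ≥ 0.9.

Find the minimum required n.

Set Φ(δ − 1.960) = 0.9; then δ − 1.960 = Φ⁻¹(0.9) = 1.282, giving δ = 3.242.
(The Φ(−δ − z_{α/2}) term is vanishingly small for δ > 0 and is dropped in the standard sample-size formula.)
δ = d·√n ⇒ n = (δ/d)² = (3.242 / 0.36)² = 81.08.
Round up to the next whole unit.

n = 82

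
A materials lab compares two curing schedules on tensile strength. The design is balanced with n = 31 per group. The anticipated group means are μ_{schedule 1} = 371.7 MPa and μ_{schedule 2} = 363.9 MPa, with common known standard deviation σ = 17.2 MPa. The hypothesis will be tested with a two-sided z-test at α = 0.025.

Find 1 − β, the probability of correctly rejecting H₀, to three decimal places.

Standardized effect: d = |μ_{schedule 1} − μ_{schedule 2}| / σ = |371.7 − 363.9| / 17.2 = 0.4535
Noncentrality parameter: δ = d·√(n/2) = 0.4535 × √(31/2) = 1.7854
Critical value for a two-sided test at α = 0.025: z_{α/2} = 2.241.
Power = Φ(δ − 2.241) + Φ(−δ − 2.241) = Φ(-0.456) + Φ(-4.027) = 0.3242 + 0.0000 = 0.3242.

Power ≈ 0.324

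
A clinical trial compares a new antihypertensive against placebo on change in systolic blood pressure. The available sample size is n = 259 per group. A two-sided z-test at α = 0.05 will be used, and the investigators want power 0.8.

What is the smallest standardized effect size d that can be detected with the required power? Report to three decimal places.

Need Φ(δ − 1.960) = 0.8, so δ = 1.960 + 0.842 = 2.802.
(Lower-tail contribution to power is negligible for δ > 0.)
δ = d·√(n/2) ⇒ d = δ/√(n/2) = 2.802/√(259/2) = 0.2462.

d ≈ 0.246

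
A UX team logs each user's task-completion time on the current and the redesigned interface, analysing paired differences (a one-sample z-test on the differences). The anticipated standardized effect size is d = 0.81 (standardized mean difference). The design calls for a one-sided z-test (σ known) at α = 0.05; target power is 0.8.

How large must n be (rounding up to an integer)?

Set Φ(δ − 1.645) = 0.8; then δ − 1.645 = Φ⁻¹(0.8) = 0.842, giving δ = 2.486.
δ = d·√n ⇒ n = (δ/d)² = (2.486 / 0.81)² = 9.42.
Rounding up, n = 10.

n = 10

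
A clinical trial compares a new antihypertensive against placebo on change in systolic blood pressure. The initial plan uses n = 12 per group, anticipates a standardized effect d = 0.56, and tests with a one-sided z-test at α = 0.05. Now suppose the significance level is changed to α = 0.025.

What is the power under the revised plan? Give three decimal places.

δ = d·√(n/2) = 0.56 × √(12/2) = 1.3717 (unchanged). New critical value: z_{0.025} = 1.960.
Revised power = Φ(δ − 1.960) = Φ(-0.588) = 0.2782.

Power ≈ 0.278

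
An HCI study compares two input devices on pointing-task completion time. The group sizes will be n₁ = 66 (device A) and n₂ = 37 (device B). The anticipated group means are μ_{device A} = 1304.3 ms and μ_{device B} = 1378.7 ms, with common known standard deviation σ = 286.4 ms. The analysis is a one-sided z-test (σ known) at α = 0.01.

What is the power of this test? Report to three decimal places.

Standardized effect: d = |μ_{device A} − μ_{device B}| / σ = |1304.3 − 1378.7| / 286.4 = 0.2598
Noncentrality parameter: δ = d / √(1/n₁ + 1/n₂) = 0.2598 / √(1/66 + 1/37) = 1.2649
Critical value for a one-sided test at α = 0.01: z_α = 2.326.
Power = P(Z > 2.326 − δ) = Φ(-1.061) = 0.1442.

Power ≈ 0.144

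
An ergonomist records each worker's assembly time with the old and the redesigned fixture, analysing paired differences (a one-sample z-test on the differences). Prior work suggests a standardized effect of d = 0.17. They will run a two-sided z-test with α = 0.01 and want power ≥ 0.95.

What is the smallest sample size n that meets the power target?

Set Φ(δ − 2.576) = 0.95; then δ − 2.576 = Φ⁻¹(0.95) = 1.645, giving δ = 4.221.
(The Φ(−δ − z_{α/2}) term is vanishingly small for δ > 0 and is dropped in the standard sample-size formula.)
δ = d·√n ⇒ n = (δ/d)² = (4.221 / 0.17)² = 616.41.
Rounding up, n = 617.

n = 617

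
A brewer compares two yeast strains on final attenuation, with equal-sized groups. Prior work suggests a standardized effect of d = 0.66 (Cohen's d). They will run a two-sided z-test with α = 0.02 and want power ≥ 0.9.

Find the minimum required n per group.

For power 0.9 need Φ(δ − z_{0.01}) = 0.9, so δ = z_{0.01} + z_{0.10} = 2.326 + 1.282 = 3.608.
(Ignoring the negligible lower-tail rejection probability gives the usual closed-form inversion.)
δ = d·√(n/2) ⇒ n = 2(δ/d)² = 2 × (3.608 / 0.66)² = 59.77.
Rounding up, n = 60 per group.

n = 60 per group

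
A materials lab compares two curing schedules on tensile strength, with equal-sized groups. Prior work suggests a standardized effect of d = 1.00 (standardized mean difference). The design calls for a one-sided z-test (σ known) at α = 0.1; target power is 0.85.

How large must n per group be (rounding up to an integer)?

Set Φ(δ − 1.282) = 0.85; then δ − 1.282 = Φ⁻¹(0.85) = 1.036, giving δ = 2.318.
δ = d·√(n/2) ⇒ n = 2(δ/d)² = 2 × (2.318 / 1.00)² = 10.75.
Rounding up, n = 11 per group.

n = 11 per group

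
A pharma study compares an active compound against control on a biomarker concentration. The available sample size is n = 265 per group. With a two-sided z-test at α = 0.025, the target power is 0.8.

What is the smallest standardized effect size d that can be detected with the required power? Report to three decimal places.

d ≈ 0.268

Required noncentrality: δ = z_{0.0125} + z_{0.20} = 2.241 + 0.842 = 3.083.
(Lower-tail contribution to power is negligible for δ > 0.)
δ = d·√(n/2) ⇒ d = δ/√(n/2) = 3.083/√(265/2) = 0.2678.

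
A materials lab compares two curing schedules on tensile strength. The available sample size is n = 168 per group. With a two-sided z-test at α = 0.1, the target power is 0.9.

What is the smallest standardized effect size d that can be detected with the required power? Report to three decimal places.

Required noncentrality: δ = z_{0.05} + z_{0.10} = 1.645 + 1.282 = 2.926.
(The second rejection-region term Φ(−δ − z_{α/2}) is negligible and dropped.)
δ = d·√(n/2) ⇒ d = δ/√(n/2) = 2.926/√(168/2) = 0.3193.

d ≈ 0.319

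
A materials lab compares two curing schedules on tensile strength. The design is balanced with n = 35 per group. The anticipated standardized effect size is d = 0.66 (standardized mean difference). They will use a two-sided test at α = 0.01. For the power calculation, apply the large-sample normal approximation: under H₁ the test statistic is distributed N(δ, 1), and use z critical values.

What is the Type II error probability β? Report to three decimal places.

Noncentrality parameter: δ = d·√(n/2) = 0.66 × √(35/2) = 2.7610
Critical value for a two-sided test at α = 0.01: z_{α/2} = 2.576.
Power = Φ(δ − 2.576) + Φ(−δ − 2.576) = Φ(0.185) + Φ(-5.337) = 0.5734 + 0.0000 = 0.5734.
Type II error: β = 1 − power = 1 − 0.5734 = 0.4266.

β ≈ 0.427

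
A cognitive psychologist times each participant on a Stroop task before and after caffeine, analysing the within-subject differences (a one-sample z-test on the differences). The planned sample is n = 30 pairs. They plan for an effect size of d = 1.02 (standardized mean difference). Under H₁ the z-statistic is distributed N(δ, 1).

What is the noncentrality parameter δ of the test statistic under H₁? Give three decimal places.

δ ≈ 5.587

The noncentrality parameter scales effect size by the design's sample-size factor: δ = d·√n = 1.02 × √30 = 5.5868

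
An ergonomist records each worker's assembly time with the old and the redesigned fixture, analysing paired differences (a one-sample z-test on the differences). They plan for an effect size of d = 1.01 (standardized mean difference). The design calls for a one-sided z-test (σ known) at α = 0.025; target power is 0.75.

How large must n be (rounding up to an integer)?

Set Φ(δ − 1.960) = 0.75; then δ − 1.960 = Φ⁻¹(0.75) = 0.674, giving δ = 2.634.
δ = d·√n ⇒ n = (δ/d)² = (2.634 / 1.01)² = 6.80.
Rounding up, n = 7.

n = 7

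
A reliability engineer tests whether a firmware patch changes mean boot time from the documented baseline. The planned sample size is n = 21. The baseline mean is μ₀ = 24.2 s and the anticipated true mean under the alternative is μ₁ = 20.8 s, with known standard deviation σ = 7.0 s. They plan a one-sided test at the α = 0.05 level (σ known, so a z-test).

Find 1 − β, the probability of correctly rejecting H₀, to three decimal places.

Power ≈ 0.719

Standardized effect: d = |μ₁ − μ₀| / σ = |20.8 − 24.2| / 7.0 = 0.4857
Noncentrality parameter: δ = d·√n = 0.4857 × √21 = 2.2258
One-sided α = 0.05 → critical value z_{0.05} = 1.645.
Power = P(Z > 1.645 − δ) = Φ(0.581) = 0.7194.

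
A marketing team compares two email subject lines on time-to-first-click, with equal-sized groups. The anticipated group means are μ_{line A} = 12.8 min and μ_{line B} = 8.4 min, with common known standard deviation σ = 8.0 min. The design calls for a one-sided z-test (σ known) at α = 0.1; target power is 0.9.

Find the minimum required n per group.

n = 44 per group

Standardized effect: d = |μ_{line A} − μ_{line B}| / σ = |12.8 − 8.4| / 8.0 = 0.5500
Set Φ(δ − 1.282) = 0.9; then δ − 1.282 = Φ⁻¹(0.9) = 1.282, giving δ = 2.563.
δ = d·√(n/2) ⇒ n = 2(δ/d)² = 2 × (2.563 / 0.5500)² = 43.43.
Rounding up, n = 44 per group.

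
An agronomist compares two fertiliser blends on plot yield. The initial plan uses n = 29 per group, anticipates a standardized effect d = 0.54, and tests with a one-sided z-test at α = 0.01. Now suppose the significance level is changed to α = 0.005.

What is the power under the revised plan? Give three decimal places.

δ = d·√(n/2) = 0.54 × √(29/2) = 2.0563 (unchanged). New critical value: z_{0.005} = 2.576.
Revised power = Φ(δ − 2.576) = Φ(-0.520) = 0.3017.

Power ≈ 0.302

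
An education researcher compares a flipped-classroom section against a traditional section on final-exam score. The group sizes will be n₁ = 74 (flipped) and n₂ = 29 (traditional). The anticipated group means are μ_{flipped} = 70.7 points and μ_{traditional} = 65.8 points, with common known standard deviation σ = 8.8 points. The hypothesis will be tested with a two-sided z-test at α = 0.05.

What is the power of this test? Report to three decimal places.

Power ≈ 0.720

Standardized effect: d = |μ_{flipped} − μ_{traditional}| / σ = |70.7 − 65.8| / 8.8 = 0.5568
Noncentrality parameter: λ = d / √(1/n₁ + 1/n₂) = 0.5568 / √(1/74 + 1/29) = 2.5416
Two-sided α = 0.05 → critical value z_{0.025} = 1.960.
Power = Φ(λ − 1.960) + Φ(−λ − 1.960) = Φ(0.582) + Φ(-4.502) = 0.7196 + 0.0000 = 0.7196.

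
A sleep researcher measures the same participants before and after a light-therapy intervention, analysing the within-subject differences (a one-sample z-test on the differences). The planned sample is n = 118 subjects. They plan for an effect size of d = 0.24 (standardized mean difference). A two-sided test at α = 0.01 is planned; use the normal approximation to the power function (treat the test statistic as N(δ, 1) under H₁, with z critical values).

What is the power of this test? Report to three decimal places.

Power ≈ 0.512

Noncentrality parameter: δ = d·√n = 0.24 × √118 = 2.6071
Critical value for a two-sided test at α = 0.01: z_{α/2} = 2.576.
Power = Φ(δ − 2.576) + Φ(−δ − 2.576) = Φ(0.031) + Φ(-5.183) = 0.5125 + 0.0000 = 0.5125.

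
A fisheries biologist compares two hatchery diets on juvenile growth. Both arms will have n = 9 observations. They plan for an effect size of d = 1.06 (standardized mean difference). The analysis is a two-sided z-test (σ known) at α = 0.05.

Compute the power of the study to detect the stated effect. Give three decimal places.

Noncentrality parameter: δ = d·√(n/2) = 1.06 × √(9/2) = 2.2486
Critical value for a two-sided test at α = 0.05: z_{α/2} = 1.960.
Power = Φ(δ − 1.960) + Φ(−δ − 1.960) = Φ(0.289) + Φ(-4.209) = 0.6136 + 0.0000 = 0.6136.

Power ≈ 0.614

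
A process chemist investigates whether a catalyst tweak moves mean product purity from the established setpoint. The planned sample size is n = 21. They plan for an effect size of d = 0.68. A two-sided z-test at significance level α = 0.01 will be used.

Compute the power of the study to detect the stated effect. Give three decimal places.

Power ≈ 0.706

Noncentrality parameter: δ = d·√n = 0.68 × √21 = 3.1162
Critical value for a two-sided test at α = 0.01: z_{α/2} = 2.576.
Power = Φ(δ − 2.576) + Φ(−δ − 2.576) = Φ(0.540) + Φ(-5.692) = 0.7055 + 0.0000 = 0.7055.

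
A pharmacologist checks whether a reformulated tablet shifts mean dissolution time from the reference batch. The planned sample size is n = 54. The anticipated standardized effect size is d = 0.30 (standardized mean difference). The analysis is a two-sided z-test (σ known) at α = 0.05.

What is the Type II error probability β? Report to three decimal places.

β ≈ 0.403

Noncentrality parameter: δ = d·√n = 0.30 × √54 = 2.2045
Two-sided α = 0.05 → critical value z_{0.025} = 1.960.
Power = Φ(δ − 1.960) + Φ(−δ − 1.960) = Φ(0.245) + Φ(-4.165) = 0.5966 + 0.0000 = 0.5966.
Type II error: β = 1 − power = 1 − 0.5966 = 0.4034.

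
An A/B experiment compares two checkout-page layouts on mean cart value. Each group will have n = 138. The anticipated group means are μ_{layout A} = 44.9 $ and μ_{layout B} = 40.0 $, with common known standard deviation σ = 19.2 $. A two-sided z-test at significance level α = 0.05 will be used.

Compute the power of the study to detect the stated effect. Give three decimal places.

Standardized effect: d = |μ_{layout A} − μ_{layout B}| / σ = |44.9 − 40.0| / 19.2 = 0.2552
Noncentrality parameter: δ = d·√(n/2) = 0.2552 × √(138/2) = 2.1199
Two-sided α = 0.05 → critical value z_{0.025} = 1.960.
Power = Φ(δ − 1.960) + Φ(−δ − 1.960) = Φ(0.160) + Φ(-4.080) = 0.5635 + 0.0000 = 0.5636.

Power ≈ 0.564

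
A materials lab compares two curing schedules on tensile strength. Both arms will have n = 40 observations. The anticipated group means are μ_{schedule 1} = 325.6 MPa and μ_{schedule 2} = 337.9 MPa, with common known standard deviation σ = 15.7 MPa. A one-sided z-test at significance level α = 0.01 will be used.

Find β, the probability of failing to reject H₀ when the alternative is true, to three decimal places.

β ≈ 0.120

Standardized effect: d = |μ_{schedule 1} − μ_{schedule 2}| / σ = |325.6 − 337.9| / 15.7 = 0.7834
Noncentrality parameter: δ = d·√(n/2) = 0.7834 × √(40/2) = 3.5036
One-sided α = 0.01 → critical value z_{0.01} = 2.326.
Power = P(Z > 2.326 − δ) = Φ(1.177) = 0.8805.
Type II error: β = 1 − power = 1 − 0.8805 = 0.1195.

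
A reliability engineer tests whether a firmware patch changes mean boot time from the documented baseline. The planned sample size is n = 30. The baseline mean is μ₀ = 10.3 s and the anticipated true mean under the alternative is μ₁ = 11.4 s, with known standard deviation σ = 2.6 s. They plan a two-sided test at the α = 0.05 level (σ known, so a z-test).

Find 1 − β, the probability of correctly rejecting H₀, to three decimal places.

Power ≈ 0.640

Standardized effect: d = |μ₁ − μ₀| / σ = |11.4 − 10.3| / 2.6 = 0.4231
Noncentrality parameter: δ = d·√n = 0.4231 × √30 = 2.3173
Critical value for a two-sided test at α = 0.05: z_{α/2} = 1.960.
Power = Φ(δ − 1.960) + Φ(−δ − 1.960) = Φ(0.357) + Φ(-4.277) = 0.6396 + 0.0000 = 0.6396.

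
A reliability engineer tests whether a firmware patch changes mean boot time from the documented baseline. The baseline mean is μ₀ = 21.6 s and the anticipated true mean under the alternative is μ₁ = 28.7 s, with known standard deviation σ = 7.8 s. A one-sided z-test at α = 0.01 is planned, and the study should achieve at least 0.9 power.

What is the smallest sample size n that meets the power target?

Standardized effect: d = |μ₁ − μ₀| / σ = |28.7 − 21.6| / 7.8 = 0.9103
Set Φ(δ − 2.326) = 0.9; then δ − 2.326 = Φ⁻¹(0.9) = 1.282, giving δ = 3.608.
δ = d·√n ⇒ n = (δ/d)² = (3.608 / 0.9103)² = 15.71.
Round up to the next whole unit.

n = 16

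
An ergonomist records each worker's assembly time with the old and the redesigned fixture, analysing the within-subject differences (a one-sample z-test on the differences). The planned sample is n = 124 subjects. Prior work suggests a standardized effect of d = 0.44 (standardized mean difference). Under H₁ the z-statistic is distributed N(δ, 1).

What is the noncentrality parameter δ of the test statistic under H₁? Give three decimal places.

The noncentrality parameter scales effect size by the design's sample-size factor: δ = d·√n = 0.44 × √124 = 4.8996

δ ≈ 4.900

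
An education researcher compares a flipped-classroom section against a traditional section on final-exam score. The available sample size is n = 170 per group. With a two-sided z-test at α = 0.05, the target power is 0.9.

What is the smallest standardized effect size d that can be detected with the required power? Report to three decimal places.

d ≈ 0.352

Need Φ(δ − 1.960) = 0.9, so δ = 1.960 + 1.282 = 3.242.
(Lower-tail contribution to power is negligible for δ > 0.)
δ = d·√(n/2) ⇒ d = δ/√(n/2) = 3.242/√(170/2) = 0.3516.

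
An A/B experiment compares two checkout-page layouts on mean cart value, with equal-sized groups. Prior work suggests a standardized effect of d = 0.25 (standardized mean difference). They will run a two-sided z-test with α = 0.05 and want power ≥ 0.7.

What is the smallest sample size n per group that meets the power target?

n = 198 per group

For power 0.7 need Φ(δ − z_{0.025}) = 0.7, so δ = z_{0.025} + z_{0.30} = 1.960 + 0.524 = 2.484.
(The Φ(−δ − z_{α/2}) term is vanishingly small for δ > 0 and is dropped in the standard sample-size formula.)
δ = d·√(n/2) ⇒ n = 2(δ/d)² = 2 × (2.484 / 0.25)² = 197.51.
Round up to the next whole unit.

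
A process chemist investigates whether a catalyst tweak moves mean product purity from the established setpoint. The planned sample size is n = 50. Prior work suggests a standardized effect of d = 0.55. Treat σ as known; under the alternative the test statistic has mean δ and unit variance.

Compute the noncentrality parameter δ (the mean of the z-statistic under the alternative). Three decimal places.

δ ≈ 3.889

δ = d·√n = 0.55 × √50 = 3.8891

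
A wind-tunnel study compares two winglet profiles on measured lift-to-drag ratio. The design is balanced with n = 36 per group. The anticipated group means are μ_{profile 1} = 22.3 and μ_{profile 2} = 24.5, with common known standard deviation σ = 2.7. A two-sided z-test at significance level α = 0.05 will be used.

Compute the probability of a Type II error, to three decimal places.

Standardized effect: d = |μ_{profile 1} − μ_{profile 2}| / σ = |22.3 − 24.5| / 2.7 = 0.8148
Noncentrality parameter: λ = d·√(n/2) = 0.8148 × √(36/2) = 3.4570
Critical value for a two-sided test at α = 0.05: z_{α/2} = 1.960.
Power = Φ(λ − 1.960) + Φ(−λ − 1.960) = Φ(1.497) + Φ(-5.417) = 0.9328 + 0.0000 = 0.9328.
Type II error: β = 1 − power = 1 − 0.9328 = 0.0672.

β ≈ 0.067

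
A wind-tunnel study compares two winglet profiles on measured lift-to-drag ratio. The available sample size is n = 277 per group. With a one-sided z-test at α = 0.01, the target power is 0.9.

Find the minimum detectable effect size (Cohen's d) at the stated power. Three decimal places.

Need Φ(δ − 2.326) = 0.9, so δ = 2.326 + 1.282 = 3.608.
δ = d·√(n/2) ⇒ d = δ/√(n/2) = 3.608/√(277/2) = 0.3066.

d ≈ 0.307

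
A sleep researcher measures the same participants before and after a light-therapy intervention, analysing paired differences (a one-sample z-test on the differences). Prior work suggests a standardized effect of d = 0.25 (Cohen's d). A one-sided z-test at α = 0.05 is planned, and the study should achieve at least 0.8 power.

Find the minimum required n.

Set Φ(δ − 1.645) = 0.8; then δ − 1.645 = Φ⁻¹(0.8) = 0.842, giving δ = 2.486.
δ = d·√n ⇒ n = (δ/d)² = (2.486 / 0.25)² = 98.92.
Round up to the next whole unit.

n = 99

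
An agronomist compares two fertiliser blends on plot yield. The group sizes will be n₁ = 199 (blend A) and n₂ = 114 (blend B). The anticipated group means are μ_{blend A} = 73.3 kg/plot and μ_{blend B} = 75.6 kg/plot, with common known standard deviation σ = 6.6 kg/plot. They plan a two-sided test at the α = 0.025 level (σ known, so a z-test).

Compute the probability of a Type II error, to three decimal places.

Standardized effect: d = |μ_{blend A} − μ_{blend B}| / σ = |73.3 − 75.6| / 6.6 = 0.3485
Noncentrality parameter: δ = d / √(1/n₁ + 1/n₂) = 0.3485 / √(1/199 + 1/114) = 2.9668
Critical value for a two-sided test at α = 0.025: z_{α/2} = 2.241.
Power = Φ(δ − 2.241) + Φ(−δ − 2.241) = Φ(0.725) + Φ(-5.208) = 0.7659 + 0.0000 = 0.7659.
Type II error: β = 1 − power = 1 − 0.7659 = 0.2341.

β ≈ 0.234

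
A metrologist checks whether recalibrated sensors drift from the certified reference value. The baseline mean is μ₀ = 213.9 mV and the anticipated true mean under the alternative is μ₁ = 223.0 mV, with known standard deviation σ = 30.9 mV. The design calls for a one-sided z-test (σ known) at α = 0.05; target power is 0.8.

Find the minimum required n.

n = 72

Standardized effect: d = |μ₁ − μ₀| / σ = |223.0 − 213.9| / 30.9 = 0.2945
For power 0.8 need Φ(δ − z_{0.05}) = 0.8, so δ = z_{0.05} + z_{0.20} = 1.645 + 0.842 = 2.486.
δ = d·√n ⇒ n = (δ/d)² = (2.486 / 0.2945)² = 71.29.
Round up to the next whole unit.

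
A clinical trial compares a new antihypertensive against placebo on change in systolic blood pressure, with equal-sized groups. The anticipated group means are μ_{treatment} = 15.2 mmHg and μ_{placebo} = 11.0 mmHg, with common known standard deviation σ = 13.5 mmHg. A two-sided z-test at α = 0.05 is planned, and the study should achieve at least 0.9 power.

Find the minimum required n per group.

n = 218 per group

Standardized effect: d = |μ_{treatment} − μ_{placebo}| / σ = |15.2 − 11.0| / 13.5 = 0.3111
For power 0.9 need Φ(δ − z_{0.025}) = 0.9, so δ = z_{0.025} + z_{0.10} = 1.960 + 1.282 = 3.242.
(For δ > 0 the lower-tail rejection region contributes negligibly to power, so the one-term inversion is standard.)
δ = d·√(n/2) ⇒ n = 2(δ/d)² = 2 × (3.242 / 0.3111)² = 217.12.
Rounding up, n = 218 per group.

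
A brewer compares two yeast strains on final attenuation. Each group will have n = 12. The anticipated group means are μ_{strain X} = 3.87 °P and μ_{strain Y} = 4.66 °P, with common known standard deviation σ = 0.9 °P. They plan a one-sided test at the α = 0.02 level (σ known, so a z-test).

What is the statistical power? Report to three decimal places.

Standardized effect: d = |μ_{strain X} − μ_{strain Y}| / σ = |3.87 − 4.66| / 0.9 = 0.8778
Noncentrality parameter: λ = d·√(n/2) = 0.8778 × √(12/2) = 2.1501
Critical value for a one-sided test at α = 0.02: z_α = 2.054.
Power = P(Z > 2.054 − λ) = Φ(0.096) = 0.5384.

Power ≈ 0.538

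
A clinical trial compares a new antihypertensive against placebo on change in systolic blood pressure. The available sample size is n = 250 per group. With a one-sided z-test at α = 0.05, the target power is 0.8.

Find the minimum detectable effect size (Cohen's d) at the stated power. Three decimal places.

Required noncentrality: δ = z_{0.05} + z_{0.20} = 1.645 + 0.842 = 2.486.
δ = d·√(n/2) ⇒ d = δ/√(n/2) = 2.486/√(250/2) = 0.2224.

d ≈ 0.222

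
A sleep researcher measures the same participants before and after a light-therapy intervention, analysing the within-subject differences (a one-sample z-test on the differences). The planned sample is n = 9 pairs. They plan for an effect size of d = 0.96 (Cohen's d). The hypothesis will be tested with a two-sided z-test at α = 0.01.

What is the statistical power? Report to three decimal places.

Power ≈ 0.620

Noncentrality parameter: δ = d·√n = 0.96 × √9 = 2.8800
Critical value for a two-sided test at α = 0.01: z_{α/2} = 2.576.
Power = Φ(δ − 2.576) + Φ(−δ − 2.576) = Φ(0.304) + Φ(-5.456) = 0.6195 + 0.0000 = 0.6195.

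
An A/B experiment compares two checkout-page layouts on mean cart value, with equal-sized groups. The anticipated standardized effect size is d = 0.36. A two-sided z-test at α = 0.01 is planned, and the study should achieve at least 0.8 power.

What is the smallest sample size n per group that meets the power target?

n = 181 per group

For power 0.8 need Φ(δ − z_{0.005}) = 0.8, so δ = z_{0.005} + z_{0.20} = 2.576 + 0.842 = 3.417.
(The Φ(−δ − z_{α/2}) term is vanishingly small for δ > 0 and is dropped in the standard sample-size formula.)
δ = d·√(n/2) ⇒ n = 2(δ/d)² = 2 × (3.417 / 0.36)² = 180.23.
Round up to the next whole unit.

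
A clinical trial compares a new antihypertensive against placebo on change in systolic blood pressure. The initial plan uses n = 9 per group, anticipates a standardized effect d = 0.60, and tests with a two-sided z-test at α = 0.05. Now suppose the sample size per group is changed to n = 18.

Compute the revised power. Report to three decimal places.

With n = 18 per group: δ = d·√(n/2) = 0.60 × √(18/2) = 1.8000. Critical value z_{0.025} = 1.960.
Revised power = Φ(δ − 1.960) + Φ(−δ − 1.960) = Φ(-0.160) + Φ(-3.760) = 0.4365 + 0.0001 = 0.4365.

Power ≈ 0.437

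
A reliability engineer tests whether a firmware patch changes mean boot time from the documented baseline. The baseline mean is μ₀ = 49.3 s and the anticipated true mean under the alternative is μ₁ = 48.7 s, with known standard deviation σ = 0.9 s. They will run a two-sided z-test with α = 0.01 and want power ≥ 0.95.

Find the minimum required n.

n = 41

Standardized effect: d = |μ₁ − μ₀| / σ = |48.7 − 49.3| / 0.9 = 0.6667
Set Φ(δ − 2.576) = 0.95; then δ − 2.576 = Φ⁻¹(0.95) = 1.645, giving δ = 4.221.
(Ignoring the negligible lower-tail rejection probability gives the usual closed-form inversion.)
δ = d·√n ⇒ n = (δ/d)² = (4.221 / 0.6667)² = 40.08.
Round up to the next whole unit.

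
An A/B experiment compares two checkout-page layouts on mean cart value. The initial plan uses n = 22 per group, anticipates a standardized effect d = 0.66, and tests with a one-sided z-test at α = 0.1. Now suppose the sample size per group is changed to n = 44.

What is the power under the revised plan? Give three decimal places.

Power ≈ 0.965

With n = 44 per group: δ = d·√(n/2) = 0.66 × √(44/2) = 3.0957. Critical value z_{0.1} = 1.282.
Revised power = Φ(δ − 1.282) = Φ(1.814) = 0.9652.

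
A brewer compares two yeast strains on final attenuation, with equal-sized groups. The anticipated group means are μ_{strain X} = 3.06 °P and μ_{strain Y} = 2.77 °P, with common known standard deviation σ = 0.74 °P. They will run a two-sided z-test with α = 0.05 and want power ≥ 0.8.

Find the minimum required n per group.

n = 103 per group

Standardized effect: d = |μ_{strain X} − μ_{strain Y}| / σ = |3.06 − 2.77| / 0.74 = 0.3919
Set Φ(δ − 1.960) = 0.8; then δ − 1.960 = Φ⁻¹(0.8) = 0.842, giving δ = 2.802.
(For δ > 0 the lower-tail rejection region contributes negligibly to power, so the one-term inversion is standard.)
δ = d·√(n/2) ⇒ n = 2(δ/d)² = 2 × (2.802 / 0.3919)² = 102.21.
Rounding up, n = 103 per group.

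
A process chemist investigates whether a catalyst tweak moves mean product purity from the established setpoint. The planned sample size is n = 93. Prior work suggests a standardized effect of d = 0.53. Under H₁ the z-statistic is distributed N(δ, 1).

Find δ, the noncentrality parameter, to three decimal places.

The noncentrality parameter scales effect size by the design's sample-size factor: δ = d·√n = 0.53 × √93 = 5.1111

δ ≈ 5.111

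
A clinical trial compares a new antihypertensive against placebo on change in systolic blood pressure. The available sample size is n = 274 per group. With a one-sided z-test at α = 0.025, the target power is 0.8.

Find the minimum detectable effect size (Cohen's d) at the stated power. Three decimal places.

Need Φ(δ − 1.960) = 0.8, so δ = 1.960 + 0.842 = 2.802.
δ = d·√(n/2) ⇒ d = δ/√(n/2) = 2.802/√(274/2) = 0.2394.

d ≈ 0.239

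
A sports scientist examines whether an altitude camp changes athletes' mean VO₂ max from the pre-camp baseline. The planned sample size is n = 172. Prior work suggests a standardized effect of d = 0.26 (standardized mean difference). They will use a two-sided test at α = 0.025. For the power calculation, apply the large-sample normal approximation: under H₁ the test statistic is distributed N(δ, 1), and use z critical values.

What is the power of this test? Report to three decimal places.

Noncentrality parameter: λ = d·√n = 0.26 × √172 = 3.4099
Two-sided α = 0.025 → critical value z_{0.0125} = 2.241.
Power = Φ(λ − 2.241) + Φ(−λ − 2.241) = Φ(1.168) + Φ(-5.651) = 0.8787 + 0.0000 = 0.8787.

Power ≈ 0.879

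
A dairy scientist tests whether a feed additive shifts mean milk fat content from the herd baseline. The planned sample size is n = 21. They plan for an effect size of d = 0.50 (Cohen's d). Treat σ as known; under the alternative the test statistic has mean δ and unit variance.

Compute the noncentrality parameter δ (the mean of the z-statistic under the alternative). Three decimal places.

δ ≈ 2.291

δ = d·√n = 0.50 × √21 = 2.2913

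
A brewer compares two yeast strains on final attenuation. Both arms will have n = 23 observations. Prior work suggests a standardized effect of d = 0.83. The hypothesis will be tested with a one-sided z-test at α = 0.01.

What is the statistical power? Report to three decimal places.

Noncentrality parameter: λ = d·√(n/2) = 0.83 × √(23/2) = 2.8147
One-sided α = 0.01 → critical value z_{0.01} = 2.326.
Power = P(Z > 2.326 − λ) = Φ(0.488) = 0.6873.

Power ≈ 0.687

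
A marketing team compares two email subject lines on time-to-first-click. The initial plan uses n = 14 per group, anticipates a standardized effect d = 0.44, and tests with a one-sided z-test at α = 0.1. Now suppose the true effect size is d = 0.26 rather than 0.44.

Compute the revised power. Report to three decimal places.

Power ≈ 0.276

With d = 0.26: δ = d·√(n/2) = 0.26 × √(14/2) = 0.6879. Critical value z_{0.1} = 1.282.
Revised power = Φ(δ − 1.282) = Φ(-0.594) = 0.2764.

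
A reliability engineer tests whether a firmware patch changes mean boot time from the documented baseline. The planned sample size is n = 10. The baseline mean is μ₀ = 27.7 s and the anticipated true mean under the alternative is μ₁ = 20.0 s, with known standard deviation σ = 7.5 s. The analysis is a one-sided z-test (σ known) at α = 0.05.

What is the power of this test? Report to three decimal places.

Standardized effect: d = |μ₁ − μ₀| / σ = |20.0 − 27.7| / 7.5 = 1.0267
Noncentrality parameter: δ = d·√n = 1.0267 × √10 = 3.2466
One-sided α = 0.05 → critical value z_{0.05} = 1.645.
Power = P(Z > 1.645 − δ) = Φ(1.602) = 0.9454.

Power ≈ 0.945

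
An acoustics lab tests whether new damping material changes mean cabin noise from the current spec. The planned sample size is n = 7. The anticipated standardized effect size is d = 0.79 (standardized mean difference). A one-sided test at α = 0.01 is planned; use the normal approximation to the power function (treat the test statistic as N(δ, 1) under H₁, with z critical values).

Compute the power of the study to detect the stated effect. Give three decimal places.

Noncentrality parameter: δ = d·√n = 0.79 × √7 = 2.0901
Critical value for a one-sided test at α = 0.01: z_α = 2.326.
Power = P(Z > 2.326 − δ) = Φ(-0.236) = 0.4066.

Power ≈ 0.407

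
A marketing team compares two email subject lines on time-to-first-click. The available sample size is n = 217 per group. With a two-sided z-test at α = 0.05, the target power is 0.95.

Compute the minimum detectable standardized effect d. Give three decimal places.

d ≈ 0.346

Need Φ(δ − 1.960) = 0.95, so δ = 1.960 + 1.645 = 3.605.
(Lower-tail contribution to power is negligible for δ > 0.)
δ = d·√(n/2) ⇒ d = δ/√(n/2) = 3.605/√(217/2) = 0.3461.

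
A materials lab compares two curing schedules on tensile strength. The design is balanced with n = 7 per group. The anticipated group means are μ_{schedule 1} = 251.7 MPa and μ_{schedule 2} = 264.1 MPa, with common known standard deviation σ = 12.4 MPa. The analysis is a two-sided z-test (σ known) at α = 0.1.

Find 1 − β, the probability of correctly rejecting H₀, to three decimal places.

Standardized effect: d = |μ_{schedule 1} − μ_{schedule 2}| / σ = |251.7 − 264.1| / 12.4 = 1.0000
Noncentrality parameter: δ = d·√(n/2) = 1.0000 × √(7/2) = 1.8708
Two-sided α = 0.1 → critical value z_{0.05} = 1.645.
Power = Φ(δ − 1.645) + Φ(−δ − 1.645) = Φ(0.226) + Φ(-3.516) = 0.5894 + 0.0002 = 0.5896.

Power ≈ 0.590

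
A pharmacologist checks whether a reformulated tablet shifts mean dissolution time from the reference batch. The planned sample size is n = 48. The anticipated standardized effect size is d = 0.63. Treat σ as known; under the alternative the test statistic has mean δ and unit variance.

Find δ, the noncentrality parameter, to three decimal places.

δ ≈ 4.365

δ = d·√n = 0.63 × √48 = 4.3648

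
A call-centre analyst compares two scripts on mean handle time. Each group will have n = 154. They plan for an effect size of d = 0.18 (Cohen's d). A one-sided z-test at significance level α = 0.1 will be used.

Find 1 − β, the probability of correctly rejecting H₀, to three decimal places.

Noncentrality parameter: δ = d·√(n/2) = 0.18 × √(154/2) = 1.5795
Critical value for a one-sided test at α = 0.1: z_α = 1.282.
Power = P(Z > 1.282 − δ) = Φ(0.298) = 0.6171.

Power ≈ 0.617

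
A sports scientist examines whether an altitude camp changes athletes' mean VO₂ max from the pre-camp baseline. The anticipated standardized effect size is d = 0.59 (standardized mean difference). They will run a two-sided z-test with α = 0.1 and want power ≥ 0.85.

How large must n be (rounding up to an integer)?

Set Φ(δ − 1.645) = 0.85; then δ − 1.645 = Φ⁻¹(0.85) = 1.036, giving δ = 2.681.
(For δ > 0 the lower-tail rejection region contributes negligibly to power, so the one-term inversion is standard.)
δ = d·√n ⇒ n = (δ/d)² = (2.681 / 0.59)² = 20.65.
Rounding up, n = 21.

n = 21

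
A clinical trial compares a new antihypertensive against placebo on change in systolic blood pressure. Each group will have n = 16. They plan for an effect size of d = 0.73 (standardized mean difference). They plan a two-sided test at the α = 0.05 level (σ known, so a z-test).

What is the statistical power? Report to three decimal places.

Power ≈ 0.542

Noncentrality parameter: δ = d·√(n/2) = 0.73 × √(16/2) = 2.0648
Two-sided α = 0.05 → critical value z_{0.025} = 1.960.
Power = Φ(δ − 1.960) + Φ(−δ − 1.960) = Φ(0.105) + Φ(-4.025) = 0.5417 + 0.0000 = 0.5418.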